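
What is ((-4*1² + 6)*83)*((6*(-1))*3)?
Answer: -2988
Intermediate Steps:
((-4*1² + 6)*83)*((6*(-1))*3) = ((-4*1 + 6)*83)*(-6*3) = ((-4 + 6)*83)*(-18) = (2*83)*(-18) = 166*(-18) = -2988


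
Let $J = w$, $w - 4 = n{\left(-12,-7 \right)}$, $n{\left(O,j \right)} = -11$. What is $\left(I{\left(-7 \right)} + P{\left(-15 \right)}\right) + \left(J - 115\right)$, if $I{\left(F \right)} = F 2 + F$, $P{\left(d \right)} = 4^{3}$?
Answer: $-79$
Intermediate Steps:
$P{\left(d \right)} = 64$
$w = -7$ ($w = 4 - 11 = -7$)
$J = -7$
$I{\left(F \right)} = 3 F$ ($I{\left(F \right)} = 2 F + F = 3 F$)
$\left(I{\left(-7 \right)} + P{\left(-15 \right)}\right) + \left(J - 115\right) = \left(3 \left(-7\right) + 64\right) - 122 = \left(-21 + 64\right) - 122 = 43 - 122 = -79$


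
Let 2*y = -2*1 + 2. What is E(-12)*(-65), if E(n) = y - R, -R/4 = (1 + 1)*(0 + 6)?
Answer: -3120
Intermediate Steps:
y = 0 (y = (-2*1 + 2)/2 = (-2 + 2)/2 = (½)*0 = 0)
R = -48 (R = -4*(1 + 1)*(0 + 6) = -8*6 = -4*12 = -48)
E(n) = 48 (E(n) = 0 - 1*(-48) = 0 + 48 = 48)
E(-12)*(-65) = 48*(-65) = -3120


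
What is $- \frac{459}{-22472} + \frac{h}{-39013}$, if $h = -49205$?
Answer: $\frac{86433979}{67438472} \approx 1.2817$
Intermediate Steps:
$- \frac{459}{-22472} + \frac{h}{-39013} = - \frac{459}{-22472} - \frac{49205}{-39013} = \left(-459\right) \left(- \frac{1}{22472}\right) - - \frac{3785}{3001} = \frac{459}{22472} + \frac{3785}{3001} = \frac{86433979}{67438472}$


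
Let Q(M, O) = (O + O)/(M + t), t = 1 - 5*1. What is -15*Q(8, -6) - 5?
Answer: 40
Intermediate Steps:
t = -4 (t = 1 - 5 = -4)
Q(M, O) = 2*O/(-4 + M) (Q(M, O) = (O + O)/(M - 4) = (2*O)/(-4 + M) = 2*O/(-4 + M))
-15*Q(8, -6) - 5 = -30*(-6)/(-4 + 8) - 5 = -30*(-6)/4 - 5 = -15*(-3) - 5 = 45 - 5 = 40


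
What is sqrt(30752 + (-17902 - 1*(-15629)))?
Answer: sqrt(28479) ≈ 168.76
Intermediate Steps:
sqrt(30752 + (-17902 - 1*(-15629))) = sqrt(30752 + (-17902 + 15629)) = sqrt(30752 - 2273) = sqrt(28479)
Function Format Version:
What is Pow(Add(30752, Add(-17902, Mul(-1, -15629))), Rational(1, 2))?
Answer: Pow(28479, Rational(1, 2)) ≈ 168.76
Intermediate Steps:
Pow(Add(30752, Add(-17902, Mul(-1, -15629))), Rational(1, 2)) = Pow(Add(30752, Add(-17902, 15629)), Rational(1, 2)) = Pow(Add(30752, -2273), Rational(1, 2)) = Pow(28479, Rational(1, 2))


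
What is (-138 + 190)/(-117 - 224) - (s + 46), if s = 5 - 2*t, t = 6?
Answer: -13351/341 ≈ -39.152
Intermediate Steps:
s = -7 (s = 5 - 2*6 = 5 - 12 = -7)
(-138 + 190)/(-117 - 224) - (s + 46) = (-138 + 190)/(-117 - 224) - (-7 + 46) = 52/(-341) - 1*39 = 52*(-1/341) - 39 = -52/341 - 39 = -13351/341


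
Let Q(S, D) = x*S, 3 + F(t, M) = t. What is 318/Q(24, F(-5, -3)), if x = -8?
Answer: -53/32 ≈ -1.6563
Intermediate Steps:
F(t, M) = -3 + t
Q(S, D) = -8*S
318/Q(24, F(-5, -3)) = 318/((-8*24)) = 318/(-192) = 318*(-1/192) = -53/32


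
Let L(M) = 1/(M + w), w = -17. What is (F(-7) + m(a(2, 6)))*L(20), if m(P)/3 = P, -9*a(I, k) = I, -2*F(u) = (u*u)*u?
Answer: 1025/18 ≈ 56.944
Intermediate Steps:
F(u) = -u³/2 (F(u) = -u*u*u/2 = -u²*u/2 = -u³/2)
a(I, k) = -I/9
m(P) = 3*P
L(M) = 1/(-17 + M) (L(M) = 1/(M - 17) = 1/(-17 + M))
(F(-7) + m(a(2, 6)))*L(20) = (-½*(-7)³ + 3*(-⅑*2))/(-17 + 20) = (-½*(-343) + 3*(-2/9))/3 = (343/2 - ⅔)*(⅓) = (1025/6)*(⅓) = 1025/18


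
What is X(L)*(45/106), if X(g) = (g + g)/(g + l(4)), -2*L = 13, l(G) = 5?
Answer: 195/53 ≈ 3.6792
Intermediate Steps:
L = -13/2 (L = -½*13 = -13/2 ≈ -6.5000)
X(g) = 2*g/(5 + g) (X(g) = (g + g)/(g + 5) = (2*g)/(5 + g) = 2*g/(5 + g))
X(L)*(45/106) = (2*(-13/2)/(5 - 13/2))*(45/106) = (2*(-13/2)/(-3/2))*(45*(1/106)) = (2*(-13/2)*(-⅔))*(45/106) = (26/3)*(45/106) = 195/53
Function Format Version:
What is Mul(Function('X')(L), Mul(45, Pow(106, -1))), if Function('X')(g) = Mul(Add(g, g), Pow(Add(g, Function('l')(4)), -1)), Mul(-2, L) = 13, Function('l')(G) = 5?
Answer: Rational(195, 53) ≈ 3.6792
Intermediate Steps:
L = Rational(-13, 2) (L = Mul(Rational(-1, 2), 13) = Rational(-13, 2) ≈ -6.5000)
Function('X')(g) = Mul(2, g, Pow(Add(5, g), -1)) (Function('X')(g) = Mul(Add(g, g), Pow(Add(g, 5), -1)) = Mul(Mul(2, g), Pow(Add(5, g), -1)) = Mul(2, g, Pow(Add(5, g), -1)))
Mul(Function('X')(L), Mul(45, Pow(106, -1))) = Mul(Mul(2, Rational(-13, 2), Pow(Add(5, Rational(-13, 2)), -1)), Mul(45, Pow(106, -1))) = Mul(Mul(2, Rational(-13, 2), Pow(Rational(-3, 2), -1)), Mul(45, Rational(1, 106))) = Mul(Mul(2, Rational(-13, 2), Rational(-2, 3)), Rational(45, 106)) = Mul(Rational(26, 3), Rational(45, 106)) = Rational(195, 53)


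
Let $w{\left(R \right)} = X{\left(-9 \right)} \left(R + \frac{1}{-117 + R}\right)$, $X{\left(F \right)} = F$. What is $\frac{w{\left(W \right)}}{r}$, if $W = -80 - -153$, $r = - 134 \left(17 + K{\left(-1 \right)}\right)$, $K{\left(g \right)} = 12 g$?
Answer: $\frac{28899}{29480} \approx 0.98029$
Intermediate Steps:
$r = -670$ ($r = - 134 \left(17 + 12 \left(-1\right)\right) = - 134 \left(17 - 12\right) = \left(-134\right) 5 = -670$)
$W = 73$ ($W = -80 + 153 = 73$)
$w{\left(R \right)} = - 9 R - \frac{9}{-117 + R}$ ($w{\left(R \right)} = - 9 \left(R + \frac{1}{-117 + R}\right) = - 9 R - \frac{9}{-117 + R}$)
$\frac{w{\left(W \right)}}{r} = \frac{9 \frac{1}{-117 + 73} \left(-1 - 73^{2} + 117 \cdot 73\right)}{-670} = \frac{9 \left(-1 - 5329 + 8541\right)}{-44} \left(- \frac{1}{670}\right) = 9 \left(- \frac{1}{44}\right) \left(-1 - 5329 + 8541\right) \left(- \frac{1}{670}\right) = 9 \left(- \frac{1}{44}\right) 3211 \left(- \frac{1}{670}\right) = \left(- \frac{28899}{44}\right) \left(- \frac{1}{670}\right) = \frac{28899}{29480}$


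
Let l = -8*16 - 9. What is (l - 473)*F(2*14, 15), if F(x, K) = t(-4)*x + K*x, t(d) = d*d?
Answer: -529480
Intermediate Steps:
t(d) = d**2
l = -137 (l = -128 - 9 = -137)
F(x, K) = 16*x + K*x (F(x, K) = (-4)**2*x + K*x = 16*x + K*x)
(l - 473)*F(2*14, 15) = (-137 - 473)*((2*14)*(16 + 15)) = -17080*31 = -610*868 = -529480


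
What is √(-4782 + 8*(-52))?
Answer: I*√5198 ≈ 72.097*I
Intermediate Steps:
√(-4782 + 8*(-52)) = √(-4782 - 416) = √(-5198) = I*√5198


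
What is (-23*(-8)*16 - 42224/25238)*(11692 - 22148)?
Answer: -388223166144/12619 ≈ -3.0765e+7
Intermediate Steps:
(-23*(-8)*16 - 42224/25238)*(11692 - 22148) = (184*16 - 42224*1/25238)*(-10456) = (2944 - 21112/12619)*(-10456) = (37129224/12619)*(-10456) = -388223166144/12619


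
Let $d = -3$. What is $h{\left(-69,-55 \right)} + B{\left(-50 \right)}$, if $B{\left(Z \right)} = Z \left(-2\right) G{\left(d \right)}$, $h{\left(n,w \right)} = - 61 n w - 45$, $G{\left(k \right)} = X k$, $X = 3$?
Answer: $-232440$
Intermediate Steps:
$G{\left(k \right)} = 3 k$
$h{\left(n,w \right)} = -45 - 61 n w$ ($h{\left(n,w \right)} = - 61 n w - 45 = -45 - 61 n w$)
$B{\left(Z \right)} = 18 Z$ ($B{\left(Z \right)} = Z \left(-2\right) 3 \left(-3\right) = - 2 Z \left(-9\right) = 18 Z$)
$h{\left(-69,-55 \right)} + B{\left(-50 \right)} = \left(-45 - \left(-4209\right) \left(-55\right)\right) + 18 \left(-50\right) = \left(-45 - 231495\right) - 900 = -231540 - 900 = -232440$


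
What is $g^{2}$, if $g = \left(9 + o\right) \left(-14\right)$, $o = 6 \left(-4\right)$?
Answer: $44100$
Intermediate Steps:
$o = -24$
$g = 210$ ($g = \left(9 - 24\right) \left(-14\right) = \left(-15\right) \left(-14\right) = 210$)
$g^{2} = 210^{2} = 44100$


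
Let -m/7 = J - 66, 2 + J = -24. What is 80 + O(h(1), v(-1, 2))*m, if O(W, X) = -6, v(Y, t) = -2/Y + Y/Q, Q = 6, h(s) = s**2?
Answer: -3784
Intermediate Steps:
J = -26 (J = -2 - 24 = -26)
m = 644 (m = -7*(-26 - 66) = -7*(-92) = 644)
v(Y, t) = -2/Y + Y/6
80 + O(h(1), v(-1, 2))*m = 80 - 6*644 = 80 - 3864 = -3784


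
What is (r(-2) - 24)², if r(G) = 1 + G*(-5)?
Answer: 169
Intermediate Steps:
r(G) = 1 - 5*G
(r(-2) - 24)² = ((1 - 5*(-2)) - 24)² = ((1 + 10) - 24)² = (11 - 24)² = (-13)² = 169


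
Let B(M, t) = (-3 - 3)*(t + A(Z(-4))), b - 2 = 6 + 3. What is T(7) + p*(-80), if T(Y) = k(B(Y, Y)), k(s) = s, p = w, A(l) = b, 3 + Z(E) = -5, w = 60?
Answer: -4908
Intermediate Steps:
Z(E) = -8 (Z(E) = -3 - 5 = -8)
b = 11 (b = 2 + (6 + 3) = 2 + 9 = 11)
A(l) = 11
p = 60
B(M, t) = -66 - 6*t (B(M, t) = (-3 - 3)*(t + 11) = -6*(11 + t) = -66 - 6*t)
T(Y) = -66 - 6*Y
T(7) + p*(-80) = (-66 - 6*7) + 60*(-80) = (-66 - 42) - 4800 = -108 - 4800 = -4908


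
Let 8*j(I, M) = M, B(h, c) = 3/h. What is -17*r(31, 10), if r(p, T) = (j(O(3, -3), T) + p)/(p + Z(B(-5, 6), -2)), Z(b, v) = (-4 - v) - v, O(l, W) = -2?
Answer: -2193/124 ≈ -17.685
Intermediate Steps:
Z(b, v) = -4 - 2*v
j(I, M) = M/8
r(p, T) = (p + T/8)/p (r(p, T) = (T/8 + p)/(p + (-4 - 2*(-2))) = (p + T/8)/(p + (-4 + 4)) = (p + T/8)/(p + 0) = (p + T/8)/p)
-17*r(31, 10) = -17*(31 + (1/8)*10)/31 = -17*(31 + 5/4)/31 = -17*129/(31*4) = -17*129/124 = -2193/124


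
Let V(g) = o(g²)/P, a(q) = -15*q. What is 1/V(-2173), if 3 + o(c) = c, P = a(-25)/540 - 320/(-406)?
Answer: 985/3137075928 ≈ 3.1399e-7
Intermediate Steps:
P = 10835/7308 (P = -15*(-25)/540 - 320/(-406) = 375*(1/540) - 320*(-1/406) = 25/36 + 160/203 = 10835/7308 ≈ 1.4826)
o(c) = -3 + c
V(g) = -21924/10835 + 7308*g²/10835 (V(g) = (-3 + g²)/(10835/7308) = (-3 + g²)*(7308/10835) = -21924/10835 + 7308*g²/10835)
1/V(-2173) = 1/(-21924/10835 + (7308/10835)*(-2173)²) = 1/(-21924/10835 + (7308/10835)*4721929) = 1/(-21924/10835 + 34507857132/10835) = 1/(3137075928/985) = 985/3137075928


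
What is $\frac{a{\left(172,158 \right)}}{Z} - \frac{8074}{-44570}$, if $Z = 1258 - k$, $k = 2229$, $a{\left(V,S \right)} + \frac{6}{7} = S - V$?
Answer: $\frac{29757129}{151471145} \approx 0.19645$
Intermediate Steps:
$a{\left(V,S \right)} = - \frac{6}{7} + S - V$ ($a{\left(V,S \right)} = - \frac{6}{7} + \left(S - V\right) = - \frac{6}{7} + S - V$)
$Z = -971$ ($Z = 1258 - 2229 = -971$)
$\frac{a{\left(172,158 \right)}}{Z} - \frac{8074}{-44570} = \frac{- \frac{6}{7} + 158 - 172}{-971} - \frac{8074}{-44570} = \left(- \frac{6}{7} + 158 - 172\right) \left(- \frac{1}{971}\right) - - \frac{4037}{22285} = \left(- \frac{104}{7}\right) \left(- \frac{1}{971}\right) + \frac{4037}{22285} = \frac{104}{6797} + \frac{4037}{22285} = \frac{29757129}{151471145}$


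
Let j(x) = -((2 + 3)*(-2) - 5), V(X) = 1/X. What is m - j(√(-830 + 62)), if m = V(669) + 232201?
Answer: 155332435/669 ≈ 2.3219e+5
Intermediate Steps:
j(x) = 15 (j(x) = -(5*(-2) - 5) = -(-10 - 5) = -1*(-15) = 15)
m = 155342470/669 (m = 1/669 + 232201 = 155342470/669 ≈ 2.3220e+5)
m - j(√(-830 + 62)) = 155342470/669 - 1*15 = 155342470/669 - 15 = 155332435/669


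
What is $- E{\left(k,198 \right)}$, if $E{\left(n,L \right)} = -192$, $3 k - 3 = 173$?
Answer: $192$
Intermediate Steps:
$k = \frac{176}{3}$ ($k = 1 + \frac{1}{3} \cdot 173 = 1 + \frac{173}{3} = \frac{176}{3} \approx 58.667$)
$- E{\left(k,198 \right)} = \left(-1\right) \left(-192\right) = 192$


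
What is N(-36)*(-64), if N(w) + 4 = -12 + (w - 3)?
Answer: 3520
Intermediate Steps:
N(w) = -19 + w (N(w) = -4 + (-12 + (w - 3)) = -4 + (-12 + (-3 + w)) = -4 + (-15 + w) = -19 + w)
N(-36)*(-64) = (-19 - 36)*(-64) = -55*(-64) = 3520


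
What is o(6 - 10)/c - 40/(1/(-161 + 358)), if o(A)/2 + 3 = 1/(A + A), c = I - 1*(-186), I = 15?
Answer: -6335545/804 ≈ -7880.0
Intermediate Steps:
c = 201 (c = 15 - 1*(-186) = 15 + 186 = 201)
o(A) = -6 + 1/A (o(A) = -6 + 2/(A + A) = -6 + 2/((2*A)) = -6 + 2*(1/(2*A)) = -6 + 1/A)
o(6 - 10)/c - 40/(1/(-161 + 358)) = (-6 + 1/(6 - 10))/201 - 40/(1/(-161 + 358)) = (-6 + 1/(-4))*(1/201) - 40/(1/197) = (-6 - ¼)*(1/201) - 40/1/197 = -25/4*1/201 - 40*197 = -25/804 - 7880 = -6335545/804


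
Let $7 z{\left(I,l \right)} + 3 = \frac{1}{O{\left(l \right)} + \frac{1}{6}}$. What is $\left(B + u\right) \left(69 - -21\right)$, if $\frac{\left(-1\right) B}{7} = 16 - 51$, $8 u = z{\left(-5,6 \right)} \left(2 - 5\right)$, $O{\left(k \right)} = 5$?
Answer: $\frac{19151145}{868} \approx 22064.0$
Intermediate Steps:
$z{\left(I,l \right)} = - \frac{87}{217}$ ($z{\left(I,l \right)} = - \frac{3}{7} + \frac{1}{7 \left(5 + \frac{1}{6}\right)} = - \frac{3}{7} + \frac{1}{7 \cdot \frac{31}{6}} = - \frac{3}{7} + \frac{1}{7} \cdot \frac{6}{31} = - \frac{3}{7} + \frac{6}{217} = - \frac{87}{217}$)
$u = \frac{261}{1736}$ ($u = \frac{\left(- \frac{87}{217}\right) \left(2 - 5\right)}{8} = \frac{\left(- \frac{87}{217}\right) \left(-3\right)}{8} = \frac{1}{8} \cdot \frac{261}{217} = \frac{261}{1736} \approx 0.15035$)
$B = 245$ ($B = - 7 \left(16 - 51\right) = \left(-7\right) \left(-35\right) = 245$)
$\left(B + u\right) \left(69 - -21\right) = \left(245 + \frac{261}{1736}\right) \left(69 - -21\right) = \frac{425581 \left(69 + 21\right)}{1736} = \frac{425581}{1736} \cdot 90 = \frac{19151145}{868}$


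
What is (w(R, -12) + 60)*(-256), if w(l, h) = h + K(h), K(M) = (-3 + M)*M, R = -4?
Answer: -58368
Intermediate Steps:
K(M) = M*(-3 + M)
w(l, h) = h + h*(-3 + h)
(w(R, -12) + 60)*(-256) = (-12*(-2 - 12) + 60)*(-256) = (-12*(-14) + 60)*(-256) = (168 + 60)*(-256) = 228*(-256) = -58368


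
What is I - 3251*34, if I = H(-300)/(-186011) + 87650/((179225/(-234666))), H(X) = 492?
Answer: -300437017268810/1333512859 ≈ -2.2530e+5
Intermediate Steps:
I = -153038506912104/1333512859 (I = 492/(-186011) + 87650/((179225/(-234666))) = 492*(-1/186011) + 87650/((179225*(-1/234666))) = -492/186011 + 87650/(-179225/234666) = -492/186011 + 87650*(-234666/179225) = -492/186011 - 822738996/7169 = -153038506912104/1333512859 ≈ -1.1476e+5)
I - 3251*34 = -153038506912104/1333512859 - 3251*34 = -153038506912104/1333512859 - 110534 = -300437017268810/1333512859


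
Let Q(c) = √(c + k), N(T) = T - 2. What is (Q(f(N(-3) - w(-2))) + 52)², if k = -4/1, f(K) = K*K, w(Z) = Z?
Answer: (52 + √5)² ≈ 2941.6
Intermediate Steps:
N(T) = -2 + T
f(K) = K²
k = -4 (k = -4*1 = -4)
Q(c) = √(-4 + c) (Q(c) = √(c - 4) = √(-4 + c))
(Q(f(N(-3) - w(-2))) + 52)² = (√(-4 + ((-2 - 3) - 1*(-2))²) + 52)² = (√(-4 + (-5 + 2)²) + 52)² = (√(-4 + (-3)²) + 52)² = (√(-4 + 9) + 52)² = (√5 + 52)² = (52 + √5)²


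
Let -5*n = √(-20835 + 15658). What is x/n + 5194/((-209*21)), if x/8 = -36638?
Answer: -742/627 - 1465520*I*√5177/5177 ≈ -1.1834 - 20368.0*I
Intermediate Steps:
x = -293104 (x = 8*(-36638) = -293104)
n = -I*√5177/5 (n = -√(-20835 + 15658)/5 = -I*√5177/5 ≈ -14.39*I)
x/n + 5194/((-209*21)) = -293104*5*I*√5177/5177 + 5194/((-209*21)) = -1465520*I*√5177/5177 + 5194/(-4389) = -1465520*I*√5177/5177 + 5194*(-1/4389) = -1465520*I*√5177/5177 - 742/627 = -742/627 - 1465520*I*√5177/5177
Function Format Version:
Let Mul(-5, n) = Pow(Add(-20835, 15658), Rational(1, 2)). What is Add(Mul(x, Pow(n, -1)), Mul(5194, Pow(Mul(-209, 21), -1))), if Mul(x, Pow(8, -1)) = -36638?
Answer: Add(Rational(-742, 627), Mul(Rational(-1465520, 5177), I, Pow(5177, Rational(1, 2)))) ≈ Add(-1.1834, Mul(-20368., I))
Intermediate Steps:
x = -293104 (x = Mul(8, -36638) = -293104)
n = Mul(Rational(-1, 5), I, Pow(5177, Rational(1, 2))) (n = Mul(Rational(-1, 5), Pow(Add(-20835, 15658), Rational(1, 2))) = Mul(Rational(-1, 5), Pow(-5177, Rational(1, 2))) = Mul(Rational(-1, 5), Mul(I, Pow(5177, Rational(1, 2)))) = Mul(Rational(-1, 5), I, Pow(5177, Rational(1, 2))) ≈ Mul(-14.390, I))
Add(Mul(x, Pow(n, -1)), Mul(5194, Pow(Mul(-209, 21), -1))) = Add(Mul(-293104, Pow(Mul(Rational(-1, 5), I, Pow(5177, Rational(1, 2))), -1)), Mul(5194, Pow(Mul(-209, 21), -1))) = Add(Mul(-293104, Mul(Rational(5, 5177), I, Pow(5177, Rational(1, 2)))), Mul(5194, Pow(-4389, -1))) = Add(Mul(Rational(-1465520, 5177), I, Pow(5177, Rational(1, 2))), Mul(5194, Rational(-1, 4389))) = Add(Mul(Rational(-1465520, 5177), I, Pow(5177, Rational(1, 2))), Rational(-742, 627)) = Add(Rational(-742, 627), Mul(Rational(-1465520, 5177), I, Pow(5177, Rational(1, 2))))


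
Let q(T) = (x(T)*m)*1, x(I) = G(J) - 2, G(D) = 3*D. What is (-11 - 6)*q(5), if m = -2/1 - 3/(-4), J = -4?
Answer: -595/2 ≈ -297.50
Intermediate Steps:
m = -5/4 (m = -2*1 - 3*(-¼) = -2 + ¾ = -5/4 ≈ -1.2500)
x(I) = -14 (x(I) = 3*(-4) - 2 = -12 - 2 = -14)
q(T) = 35/2 (q(T) = -14*(-5/4)*1 = (35/2)*1 = 35/2)
(-11 - 6)*q(5) = (-11 - 6)*(35/2) = -17*35/2 = -595/2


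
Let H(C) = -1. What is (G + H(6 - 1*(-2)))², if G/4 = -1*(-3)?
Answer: 121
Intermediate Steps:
G = 12 (G = 4*(-1*(-3)) = 4*3 = 12)
(G + H(6 - 1*(-2)))² = (12 - 1)² = 11² = 121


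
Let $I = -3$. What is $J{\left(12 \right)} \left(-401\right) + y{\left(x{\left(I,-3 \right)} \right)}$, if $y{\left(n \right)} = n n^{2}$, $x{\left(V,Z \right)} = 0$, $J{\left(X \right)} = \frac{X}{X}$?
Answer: $-401$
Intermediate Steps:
$J{\left(X \right)} = 1$
$y{\left(n \right)} = n^{3}$
$J{\left(12 \right)} \left(-401\right) + y{\left(x{\left(I,-3 \right)} \right)} = 1 \left(-401\right) + 0^{3} = -401 + 0 = -401$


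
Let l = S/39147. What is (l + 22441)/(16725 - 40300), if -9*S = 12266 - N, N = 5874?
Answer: -7906474051/8306014725 ≈ -0.95190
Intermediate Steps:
S = -6392/9 (S = -(12266 - 1*5874)/9 = -(12266 - 5874)/9 = -1/9*6392 = -6392/9 ≈ -710.22)
l = -6392/352323 (l = -6392/9/39147 = -6392/9*1/39147 = -6392/352323 ≈ -0.018142)
(l + 22441)/(16725 - 40300) = (-6392/352323 + 22441)/(16725 - 40300) = (7906474051/352323)/(-23575) = (7906474051/352323)*(-1/23575) = -7906474051/8306014725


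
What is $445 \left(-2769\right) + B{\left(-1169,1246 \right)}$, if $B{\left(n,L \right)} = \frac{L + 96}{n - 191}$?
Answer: $- \frac{837900071}{680} \approx -1.2322 \cdot 10^{6}$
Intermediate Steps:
$B{\left(n,L \right)} = \frac{96 + L}{-191 + n}$
$445 \left(-2769\right) + B{\left(-1169,1246 \right)} = 445 \left(-2769\right) + \frac{96 + 1246}{-191 - 1169} = -1232205 + \frac{1}{-1360} \cdot 1342 = -1232205 - \frac{671}{680} = - \frac{837900071}{680}$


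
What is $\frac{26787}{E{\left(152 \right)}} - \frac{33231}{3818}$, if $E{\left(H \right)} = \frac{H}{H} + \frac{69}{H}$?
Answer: $\frac{15538116381}{843778} \approx 18415.0$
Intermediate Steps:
$E{\left(H \right)} = 1 + \frac{69}{H}$
$\frac{26787}{E{\left(152 \right)}} - \frac{33231}{3818} = \frac{26787}{\frac{1}{152} \left(69 + 152\right)} - \frac{33231}{3818} = \frac{26787}{\frac{1}{152} \cdot 221} - \frac{33231}{3818} = \frac{26787}{\frac{221}{152}} - \frac{33231}{3818} = 26787 \cdot \frac{152}{221} - \frac{33231}{3818} = \frac{4071624}{221} - \frac{33231}{3818} = \frac{15538116381}{843778}$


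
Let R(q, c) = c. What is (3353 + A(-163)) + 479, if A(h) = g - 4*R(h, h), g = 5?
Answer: 4489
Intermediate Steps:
A(h) = 5 - 4*h
(3353 + A(-163)) + 479 = (3353 + (5 - 4*(-163))) + 479 = (3353 + (5 + 652)) + 479 = (3353 + 657) + 479 = 4010 + 479 = 4489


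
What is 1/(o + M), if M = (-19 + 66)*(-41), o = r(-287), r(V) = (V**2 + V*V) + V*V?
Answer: 1/245180 ≈ 4.0786e-6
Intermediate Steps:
r(V) = 3*V**2 (r(V) = (V**2 + V**2) + V**2 = 2*V**2 + V**2 = 3*V**2)
o = 247107 (o = 3*(-287)**2 = 3*82369 = 247107)
M = -1927 (M = 47*(-41) = -1927)
1/(o + M) = 1/(247107 - 1927) = 1/245180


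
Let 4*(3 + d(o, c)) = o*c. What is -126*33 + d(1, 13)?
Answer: -16631/4 ≈ -4157.8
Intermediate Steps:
d(o, c) = -3 + c*o/4 (d(o, c) = -3 + (o*c)/4 = -3 + (c*o)/4 = -3 + c*o/4)
-126*33 + d(1, 13) = -126*33 + (-3 + (¼)*13*1) = -4158 + (-3 + 13/4) = -4158 + ¼ = -16631/4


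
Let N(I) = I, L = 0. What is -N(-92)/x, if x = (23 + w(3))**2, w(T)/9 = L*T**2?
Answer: 4/23 ≈ 0.17391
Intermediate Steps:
w(T) = 0 (w(T) = 9*(0*T**2) = 9*0 = 0)
x = 529 (x = (23 + 0)**2 = 23**2 = 529)
-N(-92)/x = -(-92)/529 = -1*(-4/23) = 4/23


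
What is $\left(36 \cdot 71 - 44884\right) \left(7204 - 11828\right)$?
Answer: $195724672$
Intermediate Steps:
$\left(36 \cdot 71 - 44884\right) \left(7204 - 11828\right) = \left(2556 - 44884\right) \left(-4624\right) = \left(-42328\right) \left(-4624\right) = 195724672$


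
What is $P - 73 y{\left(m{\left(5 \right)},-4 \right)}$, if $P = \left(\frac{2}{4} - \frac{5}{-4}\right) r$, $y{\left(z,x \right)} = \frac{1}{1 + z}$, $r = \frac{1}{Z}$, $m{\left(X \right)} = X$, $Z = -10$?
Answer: $- \frac{1481}{120} \approx -12.342$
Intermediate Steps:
$r = - \frac{1}{10}$ ($r = \frac{1}{-10} = - \frac{1}{10} \approx -0.1$)
$P = - \frac{7}{40}$ ($P = \left(\frac{2}{4} - \frac{5}{-4}\right) \left(- \frac{1}{10}\right) = \left(2 \cdot \frac{1}{4} - - \frac{5}{4}\right) \left(- \frac{1}{10}\right) = \left(\frac{1}{2} + \frac{5}{4}\right) \left(- \frac{1}{10}\right) = \frac{7}{4} \left(- \frac{1}{10}\right) = - \frac{7}{40} \approx -0.175$)
$P - 73 y{\left(m{\left(5 \right)},-4 \right)} = - \frac{7}{40} - \frac{73}{1 + 5} = - \frac{7}{40} - \frac{73}{6} = - \frac{1481}{120}$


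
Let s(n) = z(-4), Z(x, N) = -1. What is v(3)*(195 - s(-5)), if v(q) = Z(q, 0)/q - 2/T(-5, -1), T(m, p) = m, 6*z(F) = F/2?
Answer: 586/45 ≈ 13.022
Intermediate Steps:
z(F) = F/12 (z(F) = (F/2)/6 = F/12)
s(n) = -1/3 (s(n) = (1/12)*(-4) = -1/3)
v(q) = 2/5 - 1/q (v(q) = -1/q - 2/(-5) = -1/q - 2*(-1/5) = -1/q + 2/5 = 2/5 - 1/q)
v(3)*(195 - s(-5)) = (2/5 - 1/3)*(195 - 1*(-1/3)) = (2/5 - 1*1/3)*(195 + 1/3) = (2/5 - 1/3)*(586/3) = (1/15)*(586/3) = 586/45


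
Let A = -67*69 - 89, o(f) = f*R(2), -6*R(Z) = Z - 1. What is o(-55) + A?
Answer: -28217/6 ≈ -4702.8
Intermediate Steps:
R(Z) = ⅙ - Z/6 (R(Z) = -(Z - 1)/6 = -(-1 + Z)/6 = ⅙ - Z/6)
o(f) = -f/6 (o(f) = f*(⅙ - ⅙*2) = f*(⅙ - ⅓) = f*(-⅙) = -f/6)
A = -4712 (A = -4623 - 89 = -4712)
o(-55) + A = -⅙*(-55) - 4712 = 55/6 - 4712 = -28217/6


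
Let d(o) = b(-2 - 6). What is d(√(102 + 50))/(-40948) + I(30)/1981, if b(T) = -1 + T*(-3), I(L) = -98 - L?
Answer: -5286907/81117988 ≈ -0.065176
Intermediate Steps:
b(T) = -1 - 3*T
d(o) = 23 (d(o) = -1 - 3*(-2 - 6) = -1 - 3*(-8) = -1 + 24 = 23)
d(√(102 + 50))/(-40948) + I(30)/1981 = 23/(-40948) + (-98 - 1*30)/1981 = 23*(-1/40948) + (-98 - 30)*(1/1981) = -23/40948 - 128*1/1981 = -23/40948 - 128/1981 = -5286907/81117988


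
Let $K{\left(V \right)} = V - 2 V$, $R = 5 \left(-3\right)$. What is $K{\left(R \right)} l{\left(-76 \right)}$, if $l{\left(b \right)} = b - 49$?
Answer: $-1875$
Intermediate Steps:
$R = -15$
$K{\left(V \right)} = - V$
$l{\left(b \right)} = -49 + b$
$K{\left(R \right)} l{\left(-76 \right)} = \left(-1\right) \left(-15\right) \left(-49 - 76\right) = 15 \left(-125\right) = -1875$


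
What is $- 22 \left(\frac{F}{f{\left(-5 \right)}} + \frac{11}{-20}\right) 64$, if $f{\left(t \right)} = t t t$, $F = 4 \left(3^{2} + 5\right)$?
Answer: $\frac{175648}{125} \approx 1405.2$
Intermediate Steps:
$F = 56$ ($F = 4 \left(9 + 5\right) = 4 \cdot 14 = 56$)
$f{\left(t \right)} = t^{3}$ ($f{\left(t \right)} = t^{2} t = t^{3}$)
$- 22 \left(\frac{F}{f{\left(-5 \right)}} + \frac{11}{-20}\right) 64 = - 22 \left(\frac{56}{\left(-5\right)^{3}} + \frac{11}{-20}\right) 64 = - 22 \left(\frac{56}{-125} + 11 \left(- \frac{1}{20}\right)\right) 64 = - 22 \left(56 \left(- \frac{1}{125}\right) - \frac{11}{20}\right) 64 = - 22 \left(- \frac{56}{125} - \frac{11}{20}\right) 64 = \left(-22\right) \left(- \frac{499}{500}\right) 64 = \frac{5489}{250} \cdot 64 = \frac{175648}{125}$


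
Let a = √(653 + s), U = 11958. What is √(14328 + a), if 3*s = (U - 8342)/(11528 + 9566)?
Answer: √(14344518478968 + 31641*√653810038221)/31641 ≈ 119.81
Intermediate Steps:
s = 1808/31641 (s = ((11958 - 8342)/(11528 + 9566))/3 = (3616/21094)/3 = (3616*(1/21094))/3 = (⅓)*(1808/10547) = 1808/31641 ≈ 0.057141)
a = √653810038221/31641 (a = √(653 + 1808/31641) = √(20663381/31641) = √653810038221/31641 ≈ 25.555)
√(14328 + a) = √(14328 + √653810038221/31641)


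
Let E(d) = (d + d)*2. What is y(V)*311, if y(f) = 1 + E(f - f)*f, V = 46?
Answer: 311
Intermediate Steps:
E(d) = 4*d (E(d) = (2*d)*2 = 4*d)
y(f) = 1 (y(f) = 1 + (4*(f - f))*f = 1 + (4*0)*f = 1 + 0*f = 1 + 0 = 1)
y(V)*311 = 1*311 = 311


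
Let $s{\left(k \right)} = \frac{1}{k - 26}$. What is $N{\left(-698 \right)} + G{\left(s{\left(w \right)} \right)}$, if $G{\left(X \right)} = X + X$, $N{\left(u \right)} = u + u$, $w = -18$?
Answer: $- \frac{30713}{22} \approx -1396.0$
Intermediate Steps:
$N{\left(u \right)} = 2 u$
$s{\left(k \right)} = \frac{1}{-26 + k}$
$G{\left(X \right)} = 2 X$
$N{\left(-698 \right)} + G{\left(s{\left(w \right)} \right)} = 2 \left(-698\right) + \frac{2}{-26 - 18} = -1396 + \frac{2}{-44} = -1396 + 2 \left(- \frac{1}{44}\right) = -1396 - \frac{1}{22} = - \frac{30713}{22}$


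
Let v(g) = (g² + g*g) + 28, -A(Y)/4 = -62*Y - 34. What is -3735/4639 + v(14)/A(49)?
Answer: -3662275/4750336 ≈ -0.77095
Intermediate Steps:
A(Y) = 136 + 248*Y (A(Y) = -4*(-62*Y - 34) = -4*(-34 - 62*Y) = 136 + 248*Y)
v(g) = 28 + 2*g² (v(g) = (g² + g²) + 28 = 2*g² + 28 = 28 + 2*g²)
-3735/4639 + v(14)/A(49) = -3735/4639 + (28 + 2*14²)/(136 + 248*49) = -3735*1/4639 + (28 + 2*196)/(136 + 12152) = -3735/4639 + (28 + 392)/12288 = -3735/4639 + 420*(1/12288) = -3735/4639 + 35/1024 = -3662275/4750336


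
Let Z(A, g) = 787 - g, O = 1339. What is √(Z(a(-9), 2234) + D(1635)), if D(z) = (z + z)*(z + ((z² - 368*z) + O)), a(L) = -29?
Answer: √6783675683 ≈ 82363.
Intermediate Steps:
D(z) = 2*z*(1339 + z² - 367*z) (D(z) = (z + z)*(z + ((z² - 368*z) + 1339)) = (2*z)*(z + (1339 + z² - 368*z)) = (2*z)*(1339 + z² - 367*z) = 2*z*(1339 + z² - 367*z))
√(Z(a(-9), 2234) + D(1635)) = √((787 - 1*2234) + 2*1635*(1339 + 1635² - 367*1635)) = √((787 - 2234) + 2*1635*(1339 + 2673225 - 600045)) = √(-1447 + 2*1635*2074519) = √(-1447 + 6783677130) = √6783675683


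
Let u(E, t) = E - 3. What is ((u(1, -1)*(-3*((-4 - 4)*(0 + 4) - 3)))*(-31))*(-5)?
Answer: -32550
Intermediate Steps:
u(E, t) = -3 + E
((u(1, -1)*(-3*((-4 - 4)*(0 + 4) - 3)))*(-31))*(-5) = (((-3 + 1)*(-3*((-4 - 4)*(0 + 4) - 3)))*(-31))*(-5) = (-(-6)*(-8*4 - 3)*(-31))*(-5) = (-(-6)*(-32 - 3)*(-31))*(-5) = (-(-6)*(-35)*(-31))*(-5) = (-2*105*(-31))*(-5) = -210*(-31)*(-5) = 6510*(-5) = -32550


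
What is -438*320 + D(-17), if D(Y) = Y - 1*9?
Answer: -140186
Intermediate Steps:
D(Y) = -9 + Y (D(Y) = Y - 9 = -9 + Y)
-438*320 + D(-17) = -438*320 + (-9 - 17) = -140160 - 26 = -140186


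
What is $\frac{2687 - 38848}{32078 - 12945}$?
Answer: $- \frac{36161}{19133} \approx -1.89$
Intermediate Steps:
$\frac{2687 - 38848}{32078 - 12945} = - \frac{36161}{19133}$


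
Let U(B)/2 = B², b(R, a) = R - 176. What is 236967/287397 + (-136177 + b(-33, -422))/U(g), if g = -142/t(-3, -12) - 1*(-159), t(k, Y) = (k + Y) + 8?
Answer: -195698589418/150885819975 ≈ -1.2970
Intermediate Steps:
t(k, Y) = 8 + Y + k (t(k, Y) = (Y + k) + 8 = 8 + Y + k)
b(R, a) = -176 + R
g = 1255/7 (g = -142/(8 - 12 - 3) - 1*(-159) = -142/(-7) + 159 = -142*(-⅐) + 159 = 142/7 + 159 = 1255/7 ≈ 179.29)
U(B) = 2*B²
236967/287397 + (-136177 + b(-33, -422))/U(g) = 236967/287397 + (-136177 + (-176 - 33))/((2*(1255/7)²)) = 236967*(1/287397) + (-136177 - 209)/((2*(1575025/49))) = 78989/95799 - 136386/3150050/49 = 78989/95799 - 136386*49/3150050 = 78989/95799 - 3341457/1575025 = -195698589418/150885819975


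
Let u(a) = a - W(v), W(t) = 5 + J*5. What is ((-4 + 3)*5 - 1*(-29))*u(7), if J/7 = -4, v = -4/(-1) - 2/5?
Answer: 3408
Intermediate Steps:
v = 18/5 (v = -4*(-1) - 2*⅕ = 4 - ⅖ = 18/5 ≈ 3.6000)
J = -28 (J = 7*(-4) = -28)
W(t) = -135 (W(t) = 5 - 28*5 = 5 - 140 = -135)
u(a) = 135 + a (u(a) = a - 1*(-135) = a + 135 = 135 + a)
((-4 + 3)*5 - 1*(-29))*u(7) = ((-4 + 3)*5 - 1*(-29))*(135 + 7) = (-1*5 + 29)*142 = (-5 + 29)*142 = 24*142 = 3408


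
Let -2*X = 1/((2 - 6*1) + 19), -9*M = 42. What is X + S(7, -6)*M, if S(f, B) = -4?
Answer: 559/30 ≈ 18.633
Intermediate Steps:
M = -14/3 (M = -1/9*42 = -14/3 ≈ -4.6667)
X = -1/30 (X = -1/(2*((2 - 6*1) + 19)) = -1/(2*((2 - 6) + 19)) = -1/(2*(-4 + 19)) = -1/2/15 = -1/2*1/15 = -1/30 ≈ -0.033333)
X + S(7, -6)*M = -1/30 - 4*(-14/3) = -1/30 + 56/3 = 559/30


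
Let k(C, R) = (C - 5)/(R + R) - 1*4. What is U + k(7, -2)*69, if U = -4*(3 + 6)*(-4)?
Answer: -333/2 ≈ -166.50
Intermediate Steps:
k(C, R) = -4 + (-5 + C)/(2*R) (k(C, R) = (-5 + C)/((2*R)) - 4 = (-5 + C)*(1/(2*R)) - 4 = (-5 + C)/(2*R) - 4 = -4 + (-5 + C)/(2*R))
U = 144 (U = -4*9*(-4) = -36*(-4) = 144)
U + k(7, -2)*69 = 144 + ((½)*(-5 + 7 - 8*(-2))/(-2))*69 = 144 + ((½)*(-½)*(-5 + 7 + 16))*69 = 144 + ((½)*(-½)*18)*69 = 144 - 9/2*69 = 144 - 621/2 = -333/2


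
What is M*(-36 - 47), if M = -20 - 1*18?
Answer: 3154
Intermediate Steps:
M = -38 (M = -20 - 18 = -38)
M*(-36 - 47) = -38*(-36 - 47) = -38*(-83) = 3154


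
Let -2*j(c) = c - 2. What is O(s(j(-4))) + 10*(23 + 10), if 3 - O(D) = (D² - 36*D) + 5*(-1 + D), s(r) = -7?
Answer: 72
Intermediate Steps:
j(c) = 1 - c/2 (j(c) = -(c - 2)/2 = -(-2 + c)/2 = 1 - c/2)
O(D) = 8 - D² + 31*D (O(D) = 3 - ((D² - 36*D) + 5*(-1 + D)) = 3 - ((D² - 36*D) + (-5 + 5*D)) = 3 - (-5 + D² - 31*D) = 3 + (5 - D² + 31*D) = 8 - D² + 31*D)
O(s(j(-4))) + 10*(23 + 10) = (8 - 1*(-7)² + 31*(-7)) + 10*(23 + 10) = (8 - 1*49 - 217) + 10*33 = (8 - 49 - 217) + 330 = -258 + 330 = 72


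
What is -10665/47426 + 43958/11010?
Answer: 983665229/261080130 ≈ 3.7677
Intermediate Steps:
-10665/47426 + 43958/11010 = -10665*1/47426 + 43958*(1/11010) = -10665/47426 + 21979/5505 = 983665229/261080130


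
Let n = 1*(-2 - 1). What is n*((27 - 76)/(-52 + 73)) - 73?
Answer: -66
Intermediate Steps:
n = -3 (n = 1*(-3) = -3)
n*((27 - 76)/(-52 + 73)) - 73 = -3*(27 - 76)/(-52 + 73) - 73 = -(-147)/21 - 73 = -3*(-7/3) - 73 = 7 - 73 = -66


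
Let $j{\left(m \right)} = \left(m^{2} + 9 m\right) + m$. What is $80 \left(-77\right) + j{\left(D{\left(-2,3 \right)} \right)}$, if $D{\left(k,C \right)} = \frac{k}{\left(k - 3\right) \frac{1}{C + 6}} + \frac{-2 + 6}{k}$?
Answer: $- \frac{153536}{25} \approx -6141.4$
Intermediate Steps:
$D{\left(k,C \right)} = \frac{4}{k} + \frac{k \left(6 + C\right)}{-3 + k}$ ($D{\left(k,C \right)} = \frac{k}{\left(-3 + k\right) \frac{1}{6 + C}} + \frac{4}{k} = \frac{k}{\frac{1}{6 + C} \left(-3 + k\right)} + \frac{4}{k} = k \frac{6 + C}{-3 + k} + \frac{4}{k} = \frac{k \left(6 + C\right)}{-3 + k} + \frac{4}{k} = \frac{4}{k} + \frac{k \left(6 + C\right)}{-3 + k}$)
$j{\left(m \right)} = m^{2} + 10 m$
$80 \left(-77\right) + j{\left(D{\left(-2,3 \right)} \right)} = 80 \left(-77\right) + \frac{-12 + 4 \left(-2\right) + 6 \left(-2\right)^{2} + 3 \left(-2\right)^{2}}{\left(-2\right) \left(-3 - 2\right)} \left(10 + \frac{-12 + 4 \left(-2\right) + 6 \left(-2\right)^{2} + 3 \left(-2\right)^{2}}{\left(-2\right) \left(-3 - 2\right)}\right) = -6160 + - \frac{-12 - 8 + 6 \cdot 4 + 3 \cdot 4}{2 \left(-5\right)} \left(10 - \frac{-12 - 8 + 6 \cdot 4 + 3 \cdot 4}{2 \left(-5\right)}\right) = -6160 + \left(- \frac{1}{2}\right) \left(- \frac{1}{5}\right) \left(-12 - 8 + 24 + 12\right) \left(10 - - \frac{-12 - 8 + 24 + 12}{10}\right) = -6160 + \left(- \frac{1}{2}\right) \left(- \frac{1}{5}\right) 16 \left(10 - \left(- \frac{1}{10}\right) 16\right) = -6160 + \frac{8 \left(10 + \frac{8}{5}\right)}{5} = -6160 + \frac{8}{5} \cdot \frac{58}{5} = -6160 + \frac{464}{25} = - \frac{153536}{25}$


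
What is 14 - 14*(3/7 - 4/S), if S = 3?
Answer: 80/3 ≈ 26.667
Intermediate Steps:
14 - 14*(3/7 - 4/S) = 14 - 14*(3/7 - 4/3) = 14 - 14*(-19/21) = 14 + 38/3 = 80/3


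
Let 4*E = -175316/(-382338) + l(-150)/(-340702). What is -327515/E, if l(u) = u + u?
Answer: -10665797916927285/3740325827 ≈ -2.8516e+6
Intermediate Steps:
l(u) = 2*u
E = 3740325827/32565830319 (E = (-175316/(-382338) + (2*(-150))/(-340702))/4 = (-175316*(-1/382338) - 300*(-1/340702))/4 = (87658/191169 + 150/170351)/4 = (1/4)*(14961303308/32565830319) = 3740325827/32565830319 ≈ 0.11485)
-327515/E = -327515/3740325827/32565830319 = -327515*32565830319/3740325827 = -10665797916927285/3740325827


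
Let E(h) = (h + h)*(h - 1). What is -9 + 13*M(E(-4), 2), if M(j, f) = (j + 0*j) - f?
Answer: 485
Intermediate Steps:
E(h) = 2*h*(-1 + h) (E(h) = (2*h)*(-1 + h) = 2*h*(-1 + h))
M(j, f) = j - f (M(j, f) = (j + 0) - f = j - f)
-9 + 13*M(E(-4), 2) = -9 + 13*(2*(-4)*(-1 - 4) - 1*2) = -9 + 13*(2*(-4)*(-5) - 2) = -9 + 13*(40 - 2) = -9 + 13*38 = -9 + 494 = 485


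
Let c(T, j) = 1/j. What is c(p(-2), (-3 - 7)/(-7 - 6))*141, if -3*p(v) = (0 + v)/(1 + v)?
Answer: 1833/10 ≈ 183.30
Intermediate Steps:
p(v) = -v/(3*(1 + v)) (p(v) = -(0 + v)/(3*(1 + v)) = -v/(3*(1 + v)))
c(p(-2), (-3 - 7)/(-7 - 6))*141 = 141/((-3 - 7)/(-7 - 6)) = 141/(-10/(-13)) = 141/(-10*(-1/13)) = 141/(10/13) = (13/10)*141 = 1833/10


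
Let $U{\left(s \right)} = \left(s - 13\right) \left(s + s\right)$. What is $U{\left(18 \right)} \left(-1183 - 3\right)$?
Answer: $-213480$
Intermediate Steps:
$U{\left(s \right)} = 2 s \left(-13 + s\right)$ ($U{\left(s \right)} = \left(-13 + s\right) 2 s = 2 s \left(-13 + s\right)$)
$U{\left(18 \right)} \left(-1183 - 3\right) = 2 \cdot 18 \left(-13 + 18\right) \left(-1183 - 3\right) = 2 \cdot 18 \cdot 5 \left(-1186\right) = 180 \left(-1186\right) = -213480$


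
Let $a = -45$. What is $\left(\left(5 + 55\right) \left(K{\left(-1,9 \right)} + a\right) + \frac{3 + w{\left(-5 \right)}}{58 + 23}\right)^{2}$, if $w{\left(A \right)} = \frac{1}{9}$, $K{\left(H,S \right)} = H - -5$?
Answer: $\frac{3215967929344}{531441} \approx 6.0514 \cdot 10^{6}$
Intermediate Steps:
$K{\left(H,S \right)} = 5 + H$ ($K{\left(H,S \right)} = H + 5 = 5 + H$)
$w{\left(A \right)} = \frac{1}{9}$
$\left(\left(5 + 55\right) \left(K{\left(-1,9 \right)} + a\right) + \frac{3 + w{\left(-5 \right)}}{58 + 23}\right)^{2} = \left(\left(5 + 55\right) \left(\left(5 - 1\right) - 45\right) + \frac{3 + \frac{1}{9}}{58 + 23}\right)^{2} = \left(60 \left(4 - 45\right) + \frac{28}{9 \cdot 81}\right)^{2} = \left(60 \left(-41\right) + \frac{28}{9} \cdot \frac{1}{81}\right)^{2} = \left(-2460 + \frac{28}{729}\right)^{2} = \left(- \frac{1793312}{729}\right)^{2} = \frac{3215967929344}{531441}$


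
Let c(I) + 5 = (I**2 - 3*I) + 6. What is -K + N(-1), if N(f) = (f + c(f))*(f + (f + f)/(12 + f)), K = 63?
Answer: -745/11 ≈ -67.727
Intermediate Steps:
c(I) = 1 + I**2 - 3*I (c(I) = -5 + ((I**2 - 3*I) + 6) = -5 + (6 + I**2 - 3*I) = 1 + I**2 - 3*I)
N(f) = (f + 2*f/(12 + f))*(1 + f**2 - 2*f) (N(f) = (f + (1 + f**2 - 3*f))*(f + (f + f)/(12 + f)) = (1 + f**2 - 2*f)*(f + (2*f)/(12 + f)) = (1 + f**2 - 2*f)*(f + 2*f/(12 + f)) = (f + 2*f/(12 + f))*(1 + f**2 - 2*f))
-K + N(-1) = -1*63 - (14 + (-1)**3 - 27*(-1) + 12*(-1)**2)/(12 - 1) = -63 - 1*(14 - 1 + 27 + 12*1)/11 = -63 - 1*1/11*(14 - 1 + 27 + 12) = -63 - 1*1/11*52 = -63 - 52/11 = -745/11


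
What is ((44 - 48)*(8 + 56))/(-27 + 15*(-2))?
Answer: 256/57 ≈ 4.4912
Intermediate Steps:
((44 - 48)*(8 + 56))/(-27 + 15*(-2)) = (-4*64)/(-27 - 30) = -256/(-57) = -256*(-1/57) = 256/57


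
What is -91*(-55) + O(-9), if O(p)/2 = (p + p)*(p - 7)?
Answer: 5581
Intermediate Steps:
O(p) = 4*p*(-7 + p) (O(p) = 2*((p + p)*(p - 7)) = 2*((2*p)*(-7 + p)) = 2*(2*p*(-7 + p)) = 4*p*(-7 + p))
-91*(-55) + O(-9) = -91*(-55) + 4*(-9)*(-7 - 9) = 5005 + 4*(-9)*(-16) = 5005 + 576 = 5581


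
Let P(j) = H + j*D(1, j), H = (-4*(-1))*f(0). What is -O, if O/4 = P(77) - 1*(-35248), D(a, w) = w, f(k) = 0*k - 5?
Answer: -164628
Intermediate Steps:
f(k) = -5 (f(k) = 0 - 5 = -5)
H = -20 (H = -4*(-1)*(-5) = 4*(-5) = -20)
P(j) = -20 + j² (P(j) = -20 + j*j = -20 + j²)
O = 164628 (O = 4*((-20 + 77²) - 1*(-35248)) = 4*((-20 + 5929) + 35248) = 4*(5909 + 35248) = 4*41157 = 164628)
-O = -1*164628 = -164628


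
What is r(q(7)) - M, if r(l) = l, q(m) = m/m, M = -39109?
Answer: 39110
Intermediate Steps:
q(m) = 1
r(q(7)) - M = 1 - 1*(-39109) = 1 + 39109 = 39110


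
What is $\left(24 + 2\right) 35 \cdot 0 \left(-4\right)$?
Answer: $0$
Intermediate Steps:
$\left(24 + 2\right) 35 \cdot 0 \left(-4\right) = 26 \cdot 35 \cdot 0 = 910 \cdot 0 = 0$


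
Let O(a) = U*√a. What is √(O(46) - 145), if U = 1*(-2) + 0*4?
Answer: √(-145 - 2*√46) ≈ 12.592*I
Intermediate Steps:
U = -2 (U = -2 + 0 = -2)
O(a) = -2*√a
√(O(46) - 145) = √(-2*√46 - 145) = √(-145 - 2*√46)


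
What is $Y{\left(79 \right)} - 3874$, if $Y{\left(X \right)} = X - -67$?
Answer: $-3728$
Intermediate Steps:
$Y{\left(X \right)} = 67 + X$ ($Y{\left(X \right)} = X + 67 = 67 + X$)
$Y{\left(79 \right)} - 3874 = \left(67 + 79\right) - 3874 = 146 - 3874 = -3728$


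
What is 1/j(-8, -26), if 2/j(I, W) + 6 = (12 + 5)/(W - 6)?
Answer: -209/64 ≈ -3.2656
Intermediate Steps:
j(I, W) = 2/(-6 + 17/(-6 + W)) (j(I, W) = 2/(-6 + (12 + 5)/(W - 6)) = 2/(-6 + 17/(-6 + W)))
1/j(-8, -26) = 1/(2*(6 - 1*(-26))/(-53 + 6*(-26))) = 1/(2*(6 + 26)/(-53 - 156)) = 1/(2*32/(-209)) = 1/(2*(-1/209)*32) = 1/(-64/209) = -209/64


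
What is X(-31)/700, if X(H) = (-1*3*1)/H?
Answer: 3/21700 ≈ 0.00013825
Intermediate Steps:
X(H) = -3/H (X(H) = (-3*1)/H = -3/H)
X(-31)/700 = -3/(-31)/700 = -3*(-1/31)*(1/700) = (3/31)*(1/700) = 3/21700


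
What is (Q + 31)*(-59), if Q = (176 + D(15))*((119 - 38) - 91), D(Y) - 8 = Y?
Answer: 115581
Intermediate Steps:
D(Y) = 8 + Y
Q = -1990 (Q = (176 + (8 + 15))*((119 - 38) - 91) = (176 + 23)*(81 - 91) = 199*(-10) = -1990)
(Q + 31)*(-59) = (-1990 + 31)*(-59) = -1959*(-59) = 115581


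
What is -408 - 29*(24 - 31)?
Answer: -205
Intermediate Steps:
-408 - 29*(24 - 31) = -408 - 29*(-7) = -408 - 1*(-203) = -408 + 203 = -205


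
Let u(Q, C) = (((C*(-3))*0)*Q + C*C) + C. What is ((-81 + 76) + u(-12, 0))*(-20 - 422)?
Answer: 2210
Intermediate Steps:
u(Q, C) = C + C**2 (u(Q, C) = ((-3*C*0)*Q + C**2) + C = (0*Q + C**2) + C = (0 + C**2) + C = C**2 + C = C + C**2)
((-81 + 76) + u(-12, 0))*(-20 - 422) = ((-81 + 76) + 0*(1 + 0))*(-20 - 422) = (-5 + 0*1)*(-442) = (-5 + 0)*(-442) = -5*(-442) = 2210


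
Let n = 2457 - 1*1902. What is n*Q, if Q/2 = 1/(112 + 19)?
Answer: 1110/131 ≈ 8.4733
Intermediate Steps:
Q = 2/131 (Q = 2/(112 + 19) = 2/131 ≈ 0.015267)
n = 555 (n = 2457 - 1902 = 555)
n*Q = 555*(2/131) = 1110/131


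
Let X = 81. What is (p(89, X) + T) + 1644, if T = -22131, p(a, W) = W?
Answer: -20406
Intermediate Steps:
(p(89, X) + T) + 1644 = (81 - 22131) + 1644 = -22050 + 1644 = -20406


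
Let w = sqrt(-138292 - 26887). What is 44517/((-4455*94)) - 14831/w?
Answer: -1349/12690 + 14831*I*sqrt(3371)/23597 ≈ -0.1063 + 36.492*I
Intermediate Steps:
w = 7*I*sqrt(3371) (w = sqrt(-165179) = 7*I*sqrt(3371) ≈ 406.42*I)
44517/((-4455*94)) - 14831/w = 44517/((-4455*94)) - 14831*(-I*sqrt(3371)/23597) = 44517/(-418770) - (-14831)*I*sqrt(3371)/23597 = 44517*(-1/418770) + 14831*I*sqrt(3371)/23597 = -1349/12690 + 14831*I*sqrt(3371)/23597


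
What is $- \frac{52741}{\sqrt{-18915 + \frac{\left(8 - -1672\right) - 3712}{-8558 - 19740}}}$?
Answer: $\frac{52741 i \sqrt{3786658936531}}{267627319} \approx 383.48 i$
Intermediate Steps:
$- \frac{52741}{\sqrt{-18915 + \frac{\left(8 - -1672\right) - 3712}{-8558 - 19740}}} = - \frac{52741}{\sqrt{-18915 + \frac{\left(8 + 1672\right) - 3712}{-28298}}} = - \frac{52741}{\sqrt{-18915 + \left(1680 - 3712\right) \left(- \frac{1}{28298}\right)}} = - \frac{52741}{\sqrt{-18915 - - \frac{1016}{14149}}} = - \frac{52741}{\sqrt{-18915 + \frac{1016}{14149}}} = - \frac{52741}{\sqrt{- \frac{267627319}{14149}}} = - \frac{52741}{\frac{1}{14149} i \sqrt{3786658936531}} = - 52741 \left(- \frac{i \sqrt{3786658936531}}{267627319}\right) = \frac{52741 i \sqrt{3786658936531}}{267627319}$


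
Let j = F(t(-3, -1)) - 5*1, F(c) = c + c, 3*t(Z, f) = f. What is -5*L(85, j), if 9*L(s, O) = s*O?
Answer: 7225/27 ≈ 267.59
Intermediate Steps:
t(Z, f) = f/3
F(c) = 2*c
j = -17/3 (j = 2*((⅓)*(-1)) - 5*1 = 2*(-⅓) - 5 = -⅔ - 5 = -17/3 ≈ -5.6667)
L(s, O) = O*s/9 (L(s, O) = (s*O)/9 = (O*s)/9 = O*s/9)
-5*L(85, j) = -5*(-17)*85/(9*3) = -5*(-1445/27) = 7225/27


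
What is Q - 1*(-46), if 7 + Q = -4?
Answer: 35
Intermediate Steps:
Q = -11 (Q = -7 - 4 = -11)
Q - 1*(-46) = -11 - 1*(-46) = -11 + 46 = 35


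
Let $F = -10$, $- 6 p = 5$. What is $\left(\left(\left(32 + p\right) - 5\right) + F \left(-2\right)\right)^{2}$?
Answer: $\frac{76729}{36} \approx 2131.4$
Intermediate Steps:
$p = - \frac{5}{6}$ ($p = \left(- \frac{1}{6}\right) 5 = - \frac{5}{6} \approx -0.83333$)
$\left(\left(\left(32 + p\right) - 5\right) + F \left(-2\right)\right)^{2} = \left(\left(\left(32 - \frac{5}{6}\right) - 5\right) - -20\right)^{2} = \left(\left(\frac{187}{6} - 5\right) + 20\right)^{2} = \left(\frac{157}{6} + 20\right)^{2} = \left(\frac{277}{6}\right)^{2} = \frac{76729}{36}$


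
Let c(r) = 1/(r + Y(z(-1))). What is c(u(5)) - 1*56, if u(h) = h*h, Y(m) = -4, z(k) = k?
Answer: -1175/21 ≈ -55.952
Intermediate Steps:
u(h) = h²
c(r) = 1/(-4 + r) (c(r) = 1/(r - 4) = 1/(-4 + r))
c(u(5)) - 1*56 = 1/(-4 + 5²) - 1*56 = 1/(-4 + 25) - 56 = 1/21 - 56 = -1175/21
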